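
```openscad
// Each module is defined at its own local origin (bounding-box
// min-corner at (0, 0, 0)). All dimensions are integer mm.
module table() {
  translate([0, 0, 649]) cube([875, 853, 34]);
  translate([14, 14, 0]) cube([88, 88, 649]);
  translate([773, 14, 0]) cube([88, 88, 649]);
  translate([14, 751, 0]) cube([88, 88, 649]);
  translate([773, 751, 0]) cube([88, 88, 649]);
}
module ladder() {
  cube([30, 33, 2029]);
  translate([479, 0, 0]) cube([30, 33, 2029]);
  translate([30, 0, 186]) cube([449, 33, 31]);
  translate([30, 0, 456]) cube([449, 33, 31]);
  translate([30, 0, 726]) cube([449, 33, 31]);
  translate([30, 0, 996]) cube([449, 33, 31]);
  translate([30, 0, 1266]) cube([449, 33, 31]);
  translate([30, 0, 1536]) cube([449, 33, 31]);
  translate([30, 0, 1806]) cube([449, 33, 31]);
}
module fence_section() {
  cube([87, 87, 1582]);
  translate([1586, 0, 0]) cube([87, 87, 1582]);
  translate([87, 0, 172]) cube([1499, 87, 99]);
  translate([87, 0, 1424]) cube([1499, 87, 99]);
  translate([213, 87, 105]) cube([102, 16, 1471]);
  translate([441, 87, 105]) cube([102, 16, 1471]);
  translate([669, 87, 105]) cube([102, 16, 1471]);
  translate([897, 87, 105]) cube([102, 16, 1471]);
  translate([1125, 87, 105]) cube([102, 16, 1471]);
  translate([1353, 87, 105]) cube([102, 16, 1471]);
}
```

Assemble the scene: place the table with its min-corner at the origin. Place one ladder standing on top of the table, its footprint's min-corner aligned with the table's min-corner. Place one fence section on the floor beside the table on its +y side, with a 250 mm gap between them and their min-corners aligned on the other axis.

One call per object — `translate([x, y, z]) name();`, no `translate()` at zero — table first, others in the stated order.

table();
translate([0, 0, 683]) ladder();
translate([0, 1103, 0]) fence_section();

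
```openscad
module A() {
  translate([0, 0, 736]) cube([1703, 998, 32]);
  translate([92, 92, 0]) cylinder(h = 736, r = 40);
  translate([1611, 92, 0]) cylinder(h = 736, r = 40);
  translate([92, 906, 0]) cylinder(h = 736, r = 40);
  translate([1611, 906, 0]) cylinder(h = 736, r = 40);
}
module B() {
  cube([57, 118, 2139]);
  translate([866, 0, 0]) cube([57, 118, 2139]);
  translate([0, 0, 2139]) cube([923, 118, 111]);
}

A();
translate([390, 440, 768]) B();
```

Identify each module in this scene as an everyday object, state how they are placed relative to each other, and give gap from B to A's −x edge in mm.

A is a table. B is a door frame. The door frame is on top of the table, centred. The gap from the door frame to the table's −x edge is 390 mm.

The door frame's min-x is at 390; the table's min-x is 0; gap = 390 mm.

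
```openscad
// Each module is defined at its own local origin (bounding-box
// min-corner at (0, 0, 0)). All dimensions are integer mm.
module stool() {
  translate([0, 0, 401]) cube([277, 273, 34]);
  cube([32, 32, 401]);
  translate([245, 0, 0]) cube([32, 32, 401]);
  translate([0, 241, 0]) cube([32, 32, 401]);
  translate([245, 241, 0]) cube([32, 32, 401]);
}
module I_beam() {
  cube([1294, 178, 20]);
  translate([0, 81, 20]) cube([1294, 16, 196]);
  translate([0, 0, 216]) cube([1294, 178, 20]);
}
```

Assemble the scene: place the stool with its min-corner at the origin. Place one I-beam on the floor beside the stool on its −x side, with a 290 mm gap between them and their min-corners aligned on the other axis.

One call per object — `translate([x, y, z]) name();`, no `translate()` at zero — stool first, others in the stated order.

stool();
translate([-1584, 0, 0]) I_beam();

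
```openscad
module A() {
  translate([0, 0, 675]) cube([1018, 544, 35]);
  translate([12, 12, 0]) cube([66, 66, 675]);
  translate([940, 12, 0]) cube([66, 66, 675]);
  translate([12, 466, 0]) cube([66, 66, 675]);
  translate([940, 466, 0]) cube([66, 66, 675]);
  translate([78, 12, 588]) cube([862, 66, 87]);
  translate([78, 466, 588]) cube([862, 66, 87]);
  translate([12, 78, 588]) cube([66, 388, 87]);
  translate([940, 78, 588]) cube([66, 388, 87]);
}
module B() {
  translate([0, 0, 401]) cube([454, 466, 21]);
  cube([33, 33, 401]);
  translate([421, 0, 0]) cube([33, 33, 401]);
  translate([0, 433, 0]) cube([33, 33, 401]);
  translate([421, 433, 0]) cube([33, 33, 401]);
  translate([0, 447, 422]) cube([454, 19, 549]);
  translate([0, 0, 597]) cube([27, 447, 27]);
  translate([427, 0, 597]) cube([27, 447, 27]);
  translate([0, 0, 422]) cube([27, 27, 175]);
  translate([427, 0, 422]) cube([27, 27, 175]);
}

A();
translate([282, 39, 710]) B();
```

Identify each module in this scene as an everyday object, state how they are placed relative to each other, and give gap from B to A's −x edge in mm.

A is a table. B is a chair. The chair is on top of the table, centred. The gap from the chair to the table's −x edge is 282 mm.

The chair's min-x is at 282; the table's min-x is 0; gap = 282 mm.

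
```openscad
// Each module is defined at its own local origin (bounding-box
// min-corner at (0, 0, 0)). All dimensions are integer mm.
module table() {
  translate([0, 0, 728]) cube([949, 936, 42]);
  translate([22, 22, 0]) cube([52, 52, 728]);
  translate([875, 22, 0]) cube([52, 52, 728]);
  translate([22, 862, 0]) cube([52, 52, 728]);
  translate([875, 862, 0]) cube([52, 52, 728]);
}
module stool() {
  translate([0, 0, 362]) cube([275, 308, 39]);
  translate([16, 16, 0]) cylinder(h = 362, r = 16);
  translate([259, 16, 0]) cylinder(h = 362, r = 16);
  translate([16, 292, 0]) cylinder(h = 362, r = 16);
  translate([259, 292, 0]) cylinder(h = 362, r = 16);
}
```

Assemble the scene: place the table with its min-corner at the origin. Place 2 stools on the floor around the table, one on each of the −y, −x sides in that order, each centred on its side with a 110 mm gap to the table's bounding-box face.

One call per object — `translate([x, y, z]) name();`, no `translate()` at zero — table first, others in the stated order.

table();
translate([337, -418, 0]) stool();
translate([-385, 314, 0]) stool();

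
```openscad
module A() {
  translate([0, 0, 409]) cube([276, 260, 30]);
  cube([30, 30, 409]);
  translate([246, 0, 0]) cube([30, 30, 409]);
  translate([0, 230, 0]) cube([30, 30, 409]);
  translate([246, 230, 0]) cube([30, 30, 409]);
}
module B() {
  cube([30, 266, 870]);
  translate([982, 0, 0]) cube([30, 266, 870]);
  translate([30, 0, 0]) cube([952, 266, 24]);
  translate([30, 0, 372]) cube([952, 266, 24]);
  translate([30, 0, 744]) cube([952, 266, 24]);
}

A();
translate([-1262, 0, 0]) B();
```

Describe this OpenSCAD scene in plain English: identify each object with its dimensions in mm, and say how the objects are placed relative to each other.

A is a four-legged stool. The seat is 276×260 mm, 30 mm thick, top at z = 439 mm. It stands on four square legs, each 30×30 mm in cross-section, from z = 0 to the seat underside, each flush with a corner of the seat.

B is an open bookshelf. Two side panels, each 30 mm thick, 266 mm deep and 870 mm tall, stand 1012 mm apart (outside-to-outside). Between them sit 3 shelves, each 24 mm thick and 266 mm deep, spanning the full gap between the sides. The bottom shelf rests on the floor (its underside at z = 0) and the clear gap between one shelf's top and the next shelf's underside is 348 mm.

The bookshelf is on the floor beside the stool on its −x side.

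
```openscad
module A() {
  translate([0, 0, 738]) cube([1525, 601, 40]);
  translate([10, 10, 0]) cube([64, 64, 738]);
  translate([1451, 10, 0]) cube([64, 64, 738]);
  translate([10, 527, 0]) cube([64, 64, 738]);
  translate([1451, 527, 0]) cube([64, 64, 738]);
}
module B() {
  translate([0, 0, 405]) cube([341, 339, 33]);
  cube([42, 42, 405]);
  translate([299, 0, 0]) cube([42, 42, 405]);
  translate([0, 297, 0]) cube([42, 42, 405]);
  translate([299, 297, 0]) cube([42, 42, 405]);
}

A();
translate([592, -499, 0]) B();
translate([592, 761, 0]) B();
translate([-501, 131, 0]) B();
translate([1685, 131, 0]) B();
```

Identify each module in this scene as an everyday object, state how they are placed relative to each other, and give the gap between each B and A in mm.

Each stool's nearest face is 160 mm from the table's bounding box.

A is a table. B is a stool. Four stools sit around the table at the −y, +y, −x, +x sides. The gap between each stool and the table is 160 mm.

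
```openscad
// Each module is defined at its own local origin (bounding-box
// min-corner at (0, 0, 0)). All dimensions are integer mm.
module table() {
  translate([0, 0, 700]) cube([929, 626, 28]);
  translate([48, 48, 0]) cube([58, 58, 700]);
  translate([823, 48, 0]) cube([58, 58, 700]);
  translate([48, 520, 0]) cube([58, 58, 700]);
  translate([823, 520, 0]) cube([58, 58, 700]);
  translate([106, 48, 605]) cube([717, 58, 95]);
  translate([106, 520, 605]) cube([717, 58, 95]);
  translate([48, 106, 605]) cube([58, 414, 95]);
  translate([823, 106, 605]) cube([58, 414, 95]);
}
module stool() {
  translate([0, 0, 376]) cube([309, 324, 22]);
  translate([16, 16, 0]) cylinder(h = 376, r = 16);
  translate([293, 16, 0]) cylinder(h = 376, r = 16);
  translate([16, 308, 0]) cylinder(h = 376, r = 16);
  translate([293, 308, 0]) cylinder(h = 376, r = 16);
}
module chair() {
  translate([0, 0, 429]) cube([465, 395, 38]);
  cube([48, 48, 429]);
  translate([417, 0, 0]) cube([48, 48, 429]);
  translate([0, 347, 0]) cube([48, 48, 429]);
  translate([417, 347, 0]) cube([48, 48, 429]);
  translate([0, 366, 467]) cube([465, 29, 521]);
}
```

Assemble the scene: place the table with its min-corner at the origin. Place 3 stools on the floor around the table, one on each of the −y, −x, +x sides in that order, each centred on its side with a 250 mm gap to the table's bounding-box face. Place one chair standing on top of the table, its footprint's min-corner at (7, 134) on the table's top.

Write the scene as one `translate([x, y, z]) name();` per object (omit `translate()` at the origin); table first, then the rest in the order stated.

table();
translate([310, -574, 0]) stool();
translate([-559, 151, 0]) stool();
translate([1179, 151, 0]) stool();
translate([7, 134, 728]) chair();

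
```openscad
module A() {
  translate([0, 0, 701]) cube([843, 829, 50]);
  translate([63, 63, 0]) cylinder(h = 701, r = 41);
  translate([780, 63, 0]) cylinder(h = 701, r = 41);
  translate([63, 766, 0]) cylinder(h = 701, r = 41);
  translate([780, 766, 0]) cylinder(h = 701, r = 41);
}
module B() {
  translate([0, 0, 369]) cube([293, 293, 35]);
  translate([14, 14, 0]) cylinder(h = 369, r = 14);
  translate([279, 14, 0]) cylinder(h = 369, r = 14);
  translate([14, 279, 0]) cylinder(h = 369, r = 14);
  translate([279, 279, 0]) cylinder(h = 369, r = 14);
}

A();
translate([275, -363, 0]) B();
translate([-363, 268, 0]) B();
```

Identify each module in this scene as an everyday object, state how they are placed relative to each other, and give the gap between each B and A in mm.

A is a table. B is a stool. Two stools sit around the table at the −y, −x sides. The gap between each stool and the table is 70 mm.

Each stool's nearest face is 70 mm from the table's bounding box.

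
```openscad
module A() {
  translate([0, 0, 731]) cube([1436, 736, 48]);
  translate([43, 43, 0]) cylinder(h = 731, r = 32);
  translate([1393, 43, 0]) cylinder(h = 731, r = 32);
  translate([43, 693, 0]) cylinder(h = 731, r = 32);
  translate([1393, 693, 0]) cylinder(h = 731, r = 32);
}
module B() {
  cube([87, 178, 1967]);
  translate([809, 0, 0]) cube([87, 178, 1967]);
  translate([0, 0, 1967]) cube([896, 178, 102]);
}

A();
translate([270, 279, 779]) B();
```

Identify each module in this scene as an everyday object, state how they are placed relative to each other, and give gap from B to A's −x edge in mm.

A is a table. B is a door frame. The door frame is on top of the table, centred. The gap from the door frame to the table's −x edge is 270 mm.

The door frame's min-x is at 270; the table's min-x is 0; gap = 270 mm.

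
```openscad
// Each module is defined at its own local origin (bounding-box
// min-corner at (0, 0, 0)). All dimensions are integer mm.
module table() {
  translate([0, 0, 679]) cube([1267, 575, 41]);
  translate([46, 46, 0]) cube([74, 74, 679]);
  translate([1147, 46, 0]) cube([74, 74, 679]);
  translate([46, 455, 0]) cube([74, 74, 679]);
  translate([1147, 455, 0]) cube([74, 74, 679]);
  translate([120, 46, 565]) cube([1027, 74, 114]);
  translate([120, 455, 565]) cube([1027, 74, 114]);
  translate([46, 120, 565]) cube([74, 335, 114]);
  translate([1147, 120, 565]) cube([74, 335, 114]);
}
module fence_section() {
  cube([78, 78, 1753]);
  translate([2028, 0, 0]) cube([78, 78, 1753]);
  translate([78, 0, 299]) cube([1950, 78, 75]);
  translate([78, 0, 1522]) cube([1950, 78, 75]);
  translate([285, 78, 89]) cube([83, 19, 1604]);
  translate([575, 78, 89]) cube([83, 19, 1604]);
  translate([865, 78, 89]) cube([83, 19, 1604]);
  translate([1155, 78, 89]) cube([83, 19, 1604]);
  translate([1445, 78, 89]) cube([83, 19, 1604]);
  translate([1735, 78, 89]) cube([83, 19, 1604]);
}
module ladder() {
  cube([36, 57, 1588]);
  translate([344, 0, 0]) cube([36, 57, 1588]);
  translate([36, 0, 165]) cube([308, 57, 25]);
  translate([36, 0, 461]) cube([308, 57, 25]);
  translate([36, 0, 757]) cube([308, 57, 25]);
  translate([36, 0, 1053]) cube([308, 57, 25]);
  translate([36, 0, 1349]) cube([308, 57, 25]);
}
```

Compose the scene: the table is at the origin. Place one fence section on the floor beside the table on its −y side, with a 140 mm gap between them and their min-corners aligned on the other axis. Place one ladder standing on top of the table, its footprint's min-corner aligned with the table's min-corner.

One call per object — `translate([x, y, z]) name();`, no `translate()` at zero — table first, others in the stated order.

table();
translate([0, -237, 0]) fence_section();
translate([0, 0, 720]) ladder();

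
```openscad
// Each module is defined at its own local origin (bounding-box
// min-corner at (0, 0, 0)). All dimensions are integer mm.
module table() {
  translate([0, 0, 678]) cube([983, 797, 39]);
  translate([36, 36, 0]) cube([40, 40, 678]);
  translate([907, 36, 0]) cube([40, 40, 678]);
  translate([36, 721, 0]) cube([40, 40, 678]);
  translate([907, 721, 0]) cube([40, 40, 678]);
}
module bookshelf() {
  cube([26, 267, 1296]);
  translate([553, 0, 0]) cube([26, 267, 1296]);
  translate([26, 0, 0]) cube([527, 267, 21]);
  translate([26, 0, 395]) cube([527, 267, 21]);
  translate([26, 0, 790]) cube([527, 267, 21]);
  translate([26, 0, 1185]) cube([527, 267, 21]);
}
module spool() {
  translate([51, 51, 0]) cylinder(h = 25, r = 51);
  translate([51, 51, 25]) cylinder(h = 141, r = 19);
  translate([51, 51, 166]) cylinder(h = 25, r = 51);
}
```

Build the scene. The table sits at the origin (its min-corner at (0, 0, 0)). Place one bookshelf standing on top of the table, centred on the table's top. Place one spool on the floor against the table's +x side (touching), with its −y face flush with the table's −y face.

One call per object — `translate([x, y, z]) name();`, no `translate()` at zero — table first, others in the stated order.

table();
translate([202, 265, 717]) bookshelf();
translate([983, 0, 0]) spool();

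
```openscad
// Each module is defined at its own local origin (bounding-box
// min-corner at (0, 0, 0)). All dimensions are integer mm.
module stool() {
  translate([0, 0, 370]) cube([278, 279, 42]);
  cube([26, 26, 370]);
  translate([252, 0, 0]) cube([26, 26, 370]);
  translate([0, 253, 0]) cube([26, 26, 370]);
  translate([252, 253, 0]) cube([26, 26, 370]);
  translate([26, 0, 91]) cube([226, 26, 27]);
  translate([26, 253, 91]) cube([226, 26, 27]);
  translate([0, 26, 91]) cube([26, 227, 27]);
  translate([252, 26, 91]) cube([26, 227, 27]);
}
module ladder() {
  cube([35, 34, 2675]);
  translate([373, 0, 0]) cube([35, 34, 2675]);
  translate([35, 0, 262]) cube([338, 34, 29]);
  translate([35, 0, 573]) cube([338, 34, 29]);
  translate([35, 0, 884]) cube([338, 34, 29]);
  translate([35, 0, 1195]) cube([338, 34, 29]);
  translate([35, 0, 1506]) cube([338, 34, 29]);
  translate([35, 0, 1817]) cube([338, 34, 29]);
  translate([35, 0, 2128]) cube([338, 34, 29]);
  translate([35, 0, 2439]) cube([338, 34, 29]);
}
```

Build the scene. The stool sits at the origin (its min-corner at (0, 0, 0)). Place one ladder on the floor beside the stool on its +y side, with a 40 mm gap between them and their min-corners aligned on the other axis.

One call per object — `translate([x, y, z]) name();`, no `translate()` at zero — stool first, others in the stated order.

stool();
translate([0, 319, 0]) ladder();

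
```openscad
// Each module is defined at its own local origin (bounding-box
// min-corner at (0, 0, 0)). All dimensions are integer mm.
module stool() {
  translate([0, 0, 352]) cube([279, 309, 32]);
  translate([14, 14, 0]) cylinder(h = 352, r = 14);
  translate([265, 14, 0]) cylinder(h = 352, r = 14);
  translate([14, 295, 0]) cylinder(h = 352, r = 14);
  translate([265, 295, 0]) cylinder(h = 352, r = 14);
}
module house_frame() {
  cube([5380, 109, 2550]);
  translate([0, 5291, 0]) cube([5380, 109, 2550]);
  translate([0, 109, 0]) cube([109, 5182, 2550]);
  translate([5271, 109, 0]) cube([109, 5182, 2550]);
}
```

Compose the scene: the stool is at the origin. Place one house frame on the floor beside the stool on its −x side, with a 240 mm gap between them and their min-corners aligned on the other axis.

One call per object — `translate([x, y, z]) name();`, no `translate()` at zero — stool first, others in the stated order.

stool();
translate([-5620, 0, 0]) house_frame();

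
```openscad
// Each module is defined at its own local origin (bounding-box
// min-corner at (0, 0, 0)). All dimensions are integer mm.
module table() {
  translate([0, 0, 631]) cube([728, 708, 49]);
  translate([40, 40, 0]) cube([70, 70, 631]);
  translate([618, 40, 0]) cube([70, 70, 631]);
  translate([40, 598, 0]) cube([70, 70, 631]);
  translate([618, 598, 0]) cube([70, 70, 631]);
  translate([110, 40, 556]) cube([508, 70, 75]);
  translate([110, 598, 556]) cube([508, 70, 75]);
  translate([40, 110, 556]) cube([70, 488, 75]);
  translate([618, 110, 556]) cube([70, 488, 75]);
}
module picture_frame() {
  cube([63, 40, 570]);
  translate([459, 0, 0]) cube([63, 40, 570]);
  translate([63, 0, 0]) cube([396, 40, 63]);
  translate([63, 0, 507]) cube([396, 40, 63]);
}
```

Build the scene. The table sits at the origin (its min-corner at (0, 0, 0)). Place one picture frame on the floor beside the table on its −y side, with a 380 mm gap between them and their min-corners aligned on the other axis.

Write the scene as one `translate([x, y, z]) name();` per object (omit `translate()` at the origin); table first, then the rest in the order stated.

table();
translate([0, -420, 0]) picture_frame();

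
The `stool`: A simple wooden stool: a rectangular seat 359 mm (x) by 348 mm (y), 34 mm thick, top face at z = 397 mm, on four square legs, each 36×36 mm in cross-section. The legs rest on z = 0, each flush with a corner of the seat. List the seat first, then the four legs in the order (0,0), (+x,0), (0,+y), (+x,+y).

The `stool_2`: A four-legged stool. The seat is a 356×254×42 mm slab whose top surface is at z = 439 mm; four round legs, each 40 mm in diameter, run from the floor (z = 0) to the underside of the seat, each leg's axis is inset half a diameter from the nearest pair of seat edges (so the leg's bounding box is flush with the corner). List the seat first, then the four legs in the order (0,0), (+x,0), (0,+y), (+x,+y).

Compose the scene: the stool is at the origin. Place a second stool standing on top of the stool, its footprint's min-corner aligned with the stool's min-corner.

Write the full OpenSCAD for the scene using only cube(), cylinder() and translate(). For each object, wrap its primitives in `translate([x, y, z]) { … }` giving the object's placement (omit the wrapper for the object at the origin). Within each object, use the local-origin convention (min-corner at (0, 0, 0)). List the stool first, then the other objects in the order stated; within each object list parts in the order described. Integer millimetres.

translate([0, 0, 363]) cube([359, 348, 34]);
cube([36, 36, 363]);
translate([323, 0, 0]) cube([36, 36, 363]);
translate([0, 312, 0]) cube([36, 36, 363]);
translate([323, 312, 0]) cube([36, 36, 363]);
translate([0, 0, 397]) {
  translate([0, 0, 397]) cube([356, 254, 42]);
  translate([20, 20, 0]) cylinder(h = 397, r = 20);
  translate([336, 20, 0]) cylinder(h = 397, r = 20);
  translate([20, 234, 0]) cylinder(h = 397, r = 20);
  translate([336, 234, 0]) cylinder(h = 397, r = 20);
}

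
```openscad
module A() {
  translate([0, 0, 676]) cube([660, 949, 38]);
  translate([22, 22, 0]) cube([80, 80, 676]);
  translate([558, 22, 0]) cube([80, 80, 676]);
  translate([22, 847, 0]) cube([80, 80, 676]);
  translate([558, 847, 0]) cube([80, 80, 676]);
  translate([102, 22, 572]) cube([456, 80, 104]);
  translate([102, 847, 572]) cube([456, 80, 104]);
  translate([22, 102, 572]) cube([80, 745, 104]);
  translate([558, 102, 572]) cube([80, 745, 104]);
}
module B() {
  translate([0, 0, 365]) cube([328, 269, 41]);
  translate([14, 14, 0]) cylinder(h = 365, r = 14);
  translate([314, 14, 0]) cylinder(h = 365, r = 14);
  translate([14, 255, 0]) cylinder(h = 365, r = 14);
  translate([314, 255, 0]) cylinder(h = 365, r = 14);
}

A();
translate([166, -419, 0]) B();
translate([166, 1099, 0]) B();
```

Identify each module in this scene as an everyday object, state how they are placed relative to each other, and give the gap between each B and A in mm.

A is a table. B is a stool. Two stools sit around the table at the −y, +y sides. The gap between each stool and the table is 150 mm.

Each stool's nearest face is 150 mm from the table's bounding box.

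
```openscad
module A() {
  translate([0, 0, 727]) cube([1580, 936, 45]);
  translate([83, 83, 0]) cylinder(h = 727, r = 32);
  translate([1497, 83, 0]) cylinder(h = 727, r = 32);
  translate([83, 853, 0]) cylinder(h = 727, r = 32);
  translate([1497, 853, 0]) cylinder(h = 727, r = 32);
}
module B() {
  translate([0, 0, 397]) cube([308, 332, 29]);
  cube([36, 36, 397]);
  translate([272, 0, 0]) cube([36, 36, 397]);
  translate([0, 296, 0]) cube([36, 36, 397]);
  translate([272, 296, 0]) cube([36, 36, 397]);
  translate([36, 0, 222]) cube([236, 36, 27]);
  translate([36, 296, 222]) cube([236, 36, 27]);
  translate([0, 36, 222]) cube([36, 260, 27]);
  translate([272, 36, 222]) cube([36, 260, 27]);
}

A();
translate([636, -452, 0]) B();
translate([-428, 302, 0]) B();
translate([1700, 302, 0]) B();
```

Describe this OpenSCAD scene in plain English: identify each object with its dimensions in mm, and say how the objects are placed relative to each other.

A is a table: top 1580 mm (x) × 936 mm (y), 45 mm thick, upper face at z = 772 mm, on four round legs of 64 mm diameter, each leg's bounding box inset 51 mm from the nearest pair of top edges, running from z = 0 to the bottom of the top.

B is a four-legged stool. The seat is a 308×332×29 mm slab whose top surface is at z = 426 mm; four square legs, each 36×36 mm in cross-section, run from the floor (z = 0) to the underside of the seat, each flush with a corner of the seat. Four stretchers, 36 mm wide and 27 mm tall, connect adjacent legs with their undersides at z = 222 mm, each running between the inner faces of the legs it joins and aligned with the legs' outer faces on the other axis.

Three stools sit around the table at the −y, −x, +x sides.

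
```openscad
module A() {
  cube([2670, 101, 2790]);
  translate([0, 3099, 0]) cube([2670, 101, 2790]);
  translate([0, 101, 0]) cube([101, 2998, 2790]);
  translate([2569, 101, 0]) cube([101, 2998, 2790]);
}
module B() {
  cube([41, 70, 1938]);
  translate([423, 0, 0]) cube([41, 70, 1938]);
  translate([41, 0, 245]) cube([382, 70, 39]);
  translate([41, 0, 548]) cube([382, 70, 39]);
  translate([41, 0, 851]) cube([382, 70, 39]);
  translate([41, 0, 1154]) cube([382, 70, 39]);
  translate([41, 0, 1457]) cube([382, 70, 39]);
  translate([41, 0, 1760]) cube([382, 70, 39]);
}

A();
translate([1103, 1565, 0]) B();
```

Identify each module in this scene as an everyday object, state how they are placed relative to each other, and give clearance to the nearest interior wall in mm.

Clearances: x = 1002, y = 1464; minimum 1002 mm.

A is a house frame. B is a ladder. The ladder sits inside the house frame, centred. The clearance to the nearest interior wall is 1002 mm.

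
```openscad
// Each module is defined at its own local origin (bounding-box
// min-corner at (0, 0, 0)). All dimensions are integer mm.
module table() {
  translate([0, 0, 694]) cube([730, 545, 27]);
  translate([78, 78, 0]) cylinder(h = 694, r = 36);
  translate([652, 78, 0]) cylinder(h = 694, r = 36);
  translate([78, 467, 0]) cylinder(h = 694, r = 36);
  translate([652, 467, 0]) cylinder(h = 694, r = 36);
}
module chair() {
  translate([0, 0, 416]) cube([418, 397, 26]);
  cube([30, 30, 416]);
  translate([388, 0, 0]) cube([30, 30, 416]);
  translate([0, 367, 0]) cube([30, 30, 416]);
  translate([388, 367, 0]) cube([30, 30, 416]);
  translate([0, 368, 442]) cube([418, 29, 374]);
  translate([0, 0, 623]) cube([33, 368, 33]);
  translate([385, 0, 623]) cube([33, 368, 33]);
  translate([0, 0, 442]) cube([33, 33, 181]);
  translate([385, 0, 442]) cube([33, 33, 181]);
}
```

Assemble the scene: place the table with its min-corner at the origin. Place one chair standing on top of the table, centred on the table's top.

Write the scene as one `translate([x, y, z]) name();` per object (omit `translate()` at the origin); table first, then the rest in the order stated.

table();
translate([156, 74, 721]) chair();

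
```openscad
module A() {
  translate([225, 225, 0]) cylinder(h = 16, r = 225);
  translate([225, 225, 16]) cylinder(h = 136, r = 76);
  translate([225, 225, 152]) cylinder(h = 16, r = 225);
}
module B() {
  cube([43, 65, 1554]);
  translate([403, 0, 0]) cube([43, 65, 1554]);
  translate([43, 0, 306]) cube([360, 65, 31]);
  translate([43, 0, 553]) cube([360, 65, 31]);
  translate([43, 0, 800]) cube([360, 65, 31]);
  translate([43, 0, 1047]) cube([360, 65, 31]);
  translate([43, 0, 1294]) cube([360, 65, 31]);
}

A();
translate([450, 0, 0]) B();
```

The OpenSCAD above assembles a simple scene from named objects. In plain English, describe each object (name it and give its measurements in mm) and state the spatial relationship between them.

A is a spool: two coaxial disc flanges of radius 225 mm and thickness 16 mm, joined by a core cylinder of radius 76 mm and height 136 mm. The lower flange rests on z = 0 and the three cylinders share a vertical axis.

B is a wooden ladder with two side rails of 43×65 mm section and 1554 mm height, set 446 mm apart overall. Between them run 5 rectangular rungs (65 mm deep, 31 mm thick), front faces flush with the rails' −y face. The bottom of the first rung is 306 mm above the floor and each subsequent rung is 247 mm higher than the one below.

The ladder is against the spool's +x side, with their −y faces flush.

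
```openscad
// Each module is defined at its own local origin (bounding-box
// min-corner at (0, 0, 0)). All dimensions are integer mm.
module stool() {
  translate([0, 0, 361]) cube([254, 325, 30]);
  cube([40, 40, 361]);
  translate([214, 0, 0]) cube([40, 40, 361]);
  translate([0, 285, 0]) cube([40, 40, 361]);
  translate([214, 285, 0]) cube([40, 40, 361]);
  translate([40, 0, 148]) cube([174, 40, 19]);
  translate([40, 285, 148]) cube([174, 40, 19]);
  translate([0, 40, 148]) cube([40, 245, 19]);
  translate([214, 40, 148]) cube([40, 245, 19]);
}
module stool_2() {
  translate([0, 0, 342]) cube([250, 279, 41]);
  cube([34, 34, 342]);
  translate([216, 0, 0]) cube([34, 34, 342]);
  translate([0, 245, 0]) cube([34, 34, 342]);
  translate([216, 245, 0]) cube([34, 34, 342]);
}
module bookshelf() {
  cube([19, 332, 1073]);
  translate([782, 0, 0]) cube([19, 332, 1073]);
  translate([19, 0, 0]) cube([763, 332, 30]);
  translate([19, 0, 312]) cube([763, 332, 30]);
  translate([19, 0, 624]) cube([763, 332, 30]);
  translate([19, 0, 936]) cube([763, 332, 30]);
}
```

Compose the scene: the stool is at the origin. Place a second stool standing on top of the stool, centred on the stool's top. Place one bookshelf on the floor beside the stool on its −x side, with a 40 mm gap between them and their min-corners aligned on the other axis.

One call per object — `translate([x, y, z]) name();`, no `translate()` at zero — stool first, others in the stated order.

stool();
translate([2, 23, 391]) stool_2();
translate([-841, 0, 0]) bookshelf();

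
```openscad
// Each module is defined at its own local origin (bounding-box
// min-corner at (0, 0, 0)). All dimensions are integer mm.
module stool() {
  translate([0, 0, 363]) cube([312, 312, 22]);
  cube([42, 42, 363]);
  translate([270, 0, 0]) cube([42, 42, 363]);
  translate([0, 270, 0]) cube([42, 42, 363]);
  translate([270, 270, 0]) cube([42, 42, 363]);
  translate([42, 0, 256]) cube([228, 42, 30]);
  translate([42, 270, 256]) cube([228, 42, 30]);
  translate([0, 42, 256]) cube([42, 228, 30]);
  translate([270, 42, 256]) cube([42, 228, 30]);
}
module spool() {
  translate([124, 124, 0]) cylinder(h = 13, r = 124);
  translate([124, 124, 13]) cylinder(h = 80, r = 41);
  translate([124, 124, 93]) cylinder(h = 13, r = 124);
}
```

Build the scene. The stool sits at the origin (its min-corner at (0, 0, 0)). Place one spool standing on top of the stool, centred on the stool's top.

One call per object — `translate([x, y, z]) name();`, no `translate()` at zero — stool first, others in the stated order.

stool();
translate([32, 32, 385]) spool();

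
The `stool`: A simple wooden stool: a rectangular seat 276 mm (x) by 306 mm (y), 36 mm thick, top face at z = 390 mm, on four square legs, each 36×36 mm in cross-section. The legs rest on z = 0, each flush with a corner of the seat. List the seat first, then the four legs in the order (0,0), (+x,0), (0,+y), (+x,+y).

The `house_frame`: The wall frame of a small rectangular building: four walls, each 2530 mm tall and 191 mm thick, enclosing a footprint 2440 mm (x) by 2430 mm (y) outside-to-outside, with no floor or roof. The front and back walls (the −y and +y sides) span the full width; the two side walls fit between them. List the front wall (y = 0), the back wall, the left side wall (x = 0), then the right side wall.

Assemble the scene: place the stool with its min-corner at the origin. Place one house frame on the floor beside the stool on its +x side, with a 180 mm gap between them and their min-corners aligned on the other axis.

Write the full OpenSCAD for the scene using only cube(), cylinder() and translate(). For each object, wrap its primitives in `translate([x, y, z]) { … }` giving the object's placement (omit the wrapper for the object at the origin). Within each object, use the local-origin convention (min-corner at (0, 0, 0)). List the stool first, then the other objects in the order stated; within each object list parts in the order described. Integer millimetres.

translate([0, 0, 354]) cube([276, 306, 36]);
cube([36, 36, 354]);
translate([240, 0, 0]) cube([36, 36, 354]);
translate([0, 270, 0]) cube([36, 36, 354]);
translate([240, 270, 0]) cube([36, 36, 354]);
translate([456, 0, 0]) {
  cube([2440, 191, 2530]);
  translate([0, 2239, 0]) cube([2440, 191, 2530]);
  translate([0, 191, 0]) cube([191, 2048, 2530]);
  translate([2249, 191, 0]) cube([191, 2048, 2530]);
}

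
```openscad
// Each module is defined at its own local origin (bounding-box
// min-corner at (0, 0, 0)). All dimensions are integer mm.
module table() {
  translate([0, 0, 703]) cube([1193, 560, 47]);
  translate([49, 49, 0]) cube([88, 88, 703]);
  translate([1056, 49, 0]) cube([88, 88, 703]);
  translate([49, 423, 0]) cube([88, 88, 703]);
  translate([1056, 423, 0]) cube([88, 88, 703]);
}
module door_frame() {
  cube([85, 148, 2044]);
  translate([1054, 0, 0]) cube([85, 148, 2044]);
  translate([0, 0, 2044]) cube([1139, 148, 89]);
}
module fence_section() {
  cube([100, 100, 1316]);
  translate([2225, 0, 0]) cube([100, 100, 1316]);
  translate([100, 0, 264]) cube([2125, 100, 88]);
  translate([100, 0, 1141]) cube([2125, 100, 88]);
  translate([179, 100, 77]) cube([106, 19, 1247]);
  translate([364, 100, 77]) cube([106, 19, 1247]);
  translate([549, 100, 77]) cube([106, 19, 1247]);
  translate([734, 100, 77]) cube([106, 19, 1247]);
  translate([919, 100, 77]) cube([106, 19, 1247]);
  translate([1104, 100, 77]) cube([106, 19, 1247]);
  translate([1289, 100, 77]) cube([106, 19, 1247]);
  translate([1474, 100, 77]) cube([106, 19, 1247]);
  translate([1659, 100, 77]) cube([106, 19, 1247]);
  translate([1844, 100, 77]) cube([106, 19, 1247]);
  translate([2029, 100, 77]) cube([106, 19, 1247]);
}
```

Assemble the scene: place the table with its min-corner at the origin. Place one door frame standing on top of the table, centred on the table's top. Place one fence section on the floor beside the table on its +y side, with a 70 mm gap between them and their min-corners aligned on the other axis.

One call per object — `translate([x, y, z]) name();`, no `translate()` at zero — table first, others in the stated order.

table();
translate([27, 206, 750]) door_frame();
translate([0, 630, 0]) fence_section();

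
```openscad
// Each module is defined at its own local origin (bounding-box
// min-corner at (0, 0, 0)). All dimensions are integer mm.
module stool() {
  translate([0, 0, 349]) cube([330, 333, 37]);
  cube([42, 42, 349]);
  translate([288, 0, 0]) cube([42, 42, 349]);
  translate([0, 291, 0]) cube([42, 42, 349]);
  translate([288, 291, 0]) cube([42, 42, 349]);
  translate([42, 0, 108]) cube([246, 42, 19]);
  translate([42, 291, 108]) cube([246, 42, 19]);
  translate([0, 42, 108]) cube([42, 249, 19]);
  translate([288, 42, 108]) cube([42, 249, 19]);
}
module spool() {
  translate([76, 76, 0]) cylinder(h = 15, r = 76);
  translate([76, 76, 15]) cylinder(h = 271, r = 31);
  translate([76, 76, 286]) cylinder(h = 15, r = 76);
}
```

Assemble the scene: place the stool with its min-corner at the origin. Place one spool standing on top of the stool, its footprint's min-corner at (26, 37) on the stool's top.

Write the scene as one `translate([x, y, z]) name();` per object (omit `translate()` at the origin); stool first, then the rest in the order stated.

stool();
translate([26, 37, 386]) spool();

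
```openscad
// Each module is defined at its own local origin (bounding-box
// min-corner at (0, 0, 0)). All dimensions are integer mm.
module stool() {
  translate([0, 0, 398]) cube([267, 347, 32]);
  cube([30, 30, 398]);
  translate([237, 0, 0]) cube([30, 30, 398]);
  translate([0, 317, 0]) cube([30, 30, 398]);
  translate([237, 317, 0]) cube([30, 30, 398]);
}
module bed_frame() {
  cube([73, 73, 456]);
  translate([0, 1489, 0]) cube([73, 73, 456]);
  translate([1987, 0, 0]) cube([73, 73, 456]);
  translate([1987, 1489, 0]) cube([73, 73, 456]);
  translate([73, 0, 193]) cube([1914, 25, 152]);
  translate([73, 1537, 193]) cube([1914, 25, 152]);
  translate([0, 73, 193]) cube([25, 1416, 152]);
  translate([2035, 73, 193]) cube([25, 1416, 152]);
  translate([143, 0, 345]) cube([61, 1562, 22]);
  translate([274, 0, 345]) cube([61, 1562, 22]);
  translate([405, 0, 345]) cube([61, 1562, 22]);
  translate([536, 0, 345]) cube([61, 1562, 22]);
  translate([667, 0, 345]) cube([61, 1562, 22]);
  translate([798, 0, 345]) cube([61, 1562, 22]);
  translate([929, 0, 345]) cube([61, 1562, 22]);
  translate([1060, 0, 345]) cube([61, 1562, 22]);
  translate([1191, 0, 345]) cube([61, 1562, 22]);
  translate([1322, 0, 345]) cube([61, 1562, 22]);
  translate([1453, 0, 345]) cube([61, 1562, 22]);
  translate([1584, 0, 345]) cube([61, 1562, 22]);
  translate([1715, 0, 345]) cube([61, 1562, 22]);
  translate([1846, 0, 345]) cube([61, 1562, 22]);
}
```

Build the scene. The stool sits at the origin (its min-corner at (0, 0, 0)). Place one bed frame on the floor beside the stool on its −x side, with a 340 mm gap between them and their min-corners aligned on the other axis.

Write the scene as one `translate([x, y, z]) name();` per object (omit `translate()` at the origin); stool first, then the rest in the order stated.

stool();
translate([-2400, 0, 0]) bed_frame();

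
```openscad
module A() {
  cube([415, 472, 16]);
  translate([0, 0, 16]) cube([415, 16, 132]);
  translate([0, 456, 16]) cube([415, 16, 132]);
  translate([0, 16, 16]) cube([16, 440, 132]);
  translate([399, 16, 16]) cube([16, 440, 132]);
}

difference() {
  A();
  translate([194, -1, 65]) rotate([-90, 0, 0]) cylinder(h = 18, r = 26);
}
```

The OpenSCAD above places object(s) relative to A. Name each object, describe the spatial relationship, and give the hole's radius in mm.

The subtracted cylinder has r = 26 mm.

A is an open box. The open box has a circular hole through its front wall. The hole's radius is 26 mm.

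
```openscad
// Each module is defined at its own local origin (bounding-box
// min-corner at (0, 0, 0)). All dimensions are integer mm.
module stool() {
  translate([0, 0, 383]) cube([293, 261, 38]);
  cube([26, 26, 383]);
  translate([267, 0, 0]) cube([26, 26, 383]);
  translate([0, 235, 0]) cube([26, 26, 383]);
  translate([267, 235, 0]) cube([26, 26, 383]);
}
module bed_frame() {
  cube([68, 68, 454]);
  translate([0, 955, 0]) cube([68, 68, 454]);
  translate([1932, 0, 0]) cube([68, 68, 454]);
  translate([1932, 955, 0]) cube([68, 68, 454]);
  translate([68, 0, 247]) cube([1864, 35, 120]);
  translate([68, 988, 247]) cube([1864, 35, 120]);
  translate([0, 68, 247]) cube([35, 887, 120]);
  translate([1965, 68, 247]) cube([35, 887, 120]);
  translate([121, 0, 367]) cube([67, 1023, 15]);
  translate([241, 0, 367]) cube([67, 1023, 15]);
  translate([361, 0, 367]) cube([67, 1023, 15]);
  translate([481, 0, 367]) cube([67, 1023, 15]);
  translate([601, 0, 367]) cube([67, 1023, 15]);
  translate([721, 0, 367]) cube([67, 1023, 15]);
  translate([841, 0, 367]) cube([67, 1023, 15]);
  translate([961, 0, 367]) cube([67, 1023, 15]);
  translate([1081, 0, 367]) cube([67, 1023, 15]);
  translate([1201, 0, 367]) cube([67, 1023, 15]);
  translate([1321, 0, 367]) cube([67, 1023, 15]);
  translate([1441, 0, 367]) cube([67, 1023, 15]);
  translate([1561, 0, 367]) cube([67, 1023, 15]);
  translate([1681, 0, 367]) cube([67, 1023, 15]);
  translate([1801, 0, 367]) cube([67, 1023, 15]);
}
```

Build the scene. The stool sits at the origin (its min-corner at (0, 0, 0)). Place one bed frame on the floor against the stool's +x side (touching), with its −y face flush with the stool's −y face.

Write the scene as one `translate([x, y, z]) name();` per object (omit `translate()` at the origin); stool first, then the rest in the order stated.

stool();
translate([293, 0, 0]) bed_frame();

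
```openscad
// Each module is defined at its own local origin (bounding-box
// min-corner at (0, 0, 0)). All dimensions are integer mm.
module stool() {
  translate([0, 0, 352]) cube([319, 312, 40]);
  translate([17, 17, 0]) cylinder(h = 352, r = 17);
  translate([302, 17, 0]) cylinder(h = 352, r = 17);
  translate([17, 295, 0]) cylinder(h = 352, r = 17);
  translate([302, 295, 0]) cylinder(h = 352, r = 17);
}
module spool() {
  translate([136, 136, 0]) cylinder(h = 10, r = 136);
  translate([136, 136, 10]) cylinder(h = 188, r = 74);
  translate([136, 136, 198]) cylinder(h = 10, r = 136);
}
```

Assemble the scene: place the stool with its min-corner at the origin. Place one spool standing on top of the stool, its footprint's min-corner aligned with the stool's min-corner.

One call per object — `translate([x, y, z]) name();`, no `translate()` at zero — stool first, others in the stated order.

stool();
translate([0, 0, 392]) spool();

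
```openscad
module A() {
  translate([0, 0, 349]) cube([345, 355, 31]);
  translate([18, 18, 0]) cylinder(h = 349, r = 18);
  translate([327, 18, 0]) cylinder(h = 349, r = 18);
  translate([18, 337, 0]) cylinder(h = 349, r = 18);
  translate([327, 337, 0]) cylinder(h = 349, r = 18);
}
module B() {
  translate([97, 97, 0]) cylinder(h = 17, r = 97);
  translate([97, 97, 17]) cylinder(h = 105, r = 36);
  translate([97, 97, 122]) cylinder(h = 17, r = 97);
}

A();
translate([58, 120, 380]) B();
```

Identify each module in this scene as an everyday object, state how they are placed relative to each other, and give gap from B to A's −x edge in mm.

The spool's min-x is at 58; the stool's min-x is 0; gap = 58 mm.

A is a stool. B is a spool. The spool is on top of the stool. The gap from the spool to the stool's −x edge is 58 mm.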